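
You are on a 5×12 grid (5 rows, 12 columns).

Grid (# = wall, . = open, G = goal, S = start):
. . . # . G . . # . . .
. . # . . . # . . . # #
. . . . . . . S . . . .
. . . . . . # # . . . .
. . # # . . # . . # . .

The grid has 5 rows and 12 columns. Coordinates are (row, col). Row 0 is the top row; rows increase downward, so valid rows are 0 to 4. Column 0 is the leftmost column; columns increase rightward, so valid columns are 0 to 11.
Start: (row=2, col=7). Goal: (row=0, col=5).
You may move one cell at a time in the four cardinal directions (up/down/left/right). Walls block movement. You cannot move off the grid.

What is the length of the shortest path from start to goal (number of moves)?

BFS from (row=2, col=7) until reaching (row=0, col=5):
  Distance 0: (row=2, col=7)
  Distance 1: (row=1, col=7), (row=2, col=6), (row=2, col=8)
  Distance 2: (row=0, col=7), (row=1, col=8), (row=2, col=5), (row=2, col=9), (row=3, col=8)
  Distance 3: (row=0, col=6), (row=1, col=5), (row=1, col=9), (row=2, col=4), (row=2, col=10), (row=3, col=5), (row=3, col=9), (row=4, col=8)
  Distance 4: (row=0, col=5), (row=0, col=9), (row=1, col=4), (row=2, col=3), (row=2, col=11), (row=3, col=4), (row=3, col=10), (row=4, col=5), (row=4, col=7)  <- goal reached here
One shortest path (4 moves): (row=2, col=7) -> (row=2, col=6) -> (row=2, col=5) -> (row=1, col=5) -> (row=0, col=5)

Answer: Shortest path length: 4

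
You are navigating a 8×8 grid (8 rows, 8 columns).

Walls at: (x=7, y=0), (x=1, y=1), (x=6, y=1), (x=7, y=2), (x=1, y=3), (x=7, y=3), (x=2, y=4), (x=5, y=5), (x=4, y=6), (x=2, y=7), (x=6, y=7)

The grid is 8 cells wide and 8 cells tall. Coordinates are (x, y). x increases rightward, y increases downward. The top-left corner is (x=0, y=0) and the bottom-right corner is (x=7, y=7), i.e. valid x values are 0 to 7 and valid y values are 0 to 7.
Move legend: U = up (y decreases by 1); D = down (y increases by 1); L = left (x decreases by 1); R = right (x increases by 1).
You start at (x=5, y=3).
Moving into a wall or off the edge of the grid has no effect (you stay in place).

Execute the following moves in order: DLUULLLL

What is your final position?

Start: (x=5, y=3)
  D (down): (x=5, y=3) -> (x=5, y=4)
  L (left): (x=5, y=4) -> (x=4, y=4)
  U (up): (x=4, y=4) -> (x=4, y=3)
  U (up): (x=4, y=3) -> (x=4, y=2)
  L (left): (x=4, y=2) -> (x=3, y=2)
  L (left): (x=3, y=2) -> (x=2, y=2)
  L (left): (x=2, y=2) -> (x=1, y=2)
  L (left): (x=1, y=2) -> (x=0, y=2)
Final: (x=0, y=2)

Answer: Final position: (x=0, y=2)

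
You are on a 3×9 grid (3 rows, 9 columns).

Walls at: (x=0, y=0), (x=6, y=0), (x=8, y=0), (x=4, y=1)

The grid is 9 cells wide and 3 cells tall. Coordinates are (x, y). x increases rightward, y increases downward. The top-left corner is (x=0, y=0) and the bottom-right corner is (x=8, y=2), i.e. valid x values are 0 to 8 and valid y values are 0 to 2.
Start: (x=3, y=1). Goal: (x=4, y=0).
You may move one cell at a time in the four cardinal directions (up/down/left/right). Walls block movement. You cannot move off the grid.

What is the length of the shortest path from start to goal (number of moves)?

BFS from (x=3, y=1) until reaching (x=4, y=0):
  Distance 0: (x=3, y=1)
  Distance 1: (x=3, y=0), (x=2, y=1), (x=3, y=2)
  Distance 2: (x=2, y=0), (x=4, y=0), (x=1, y=1), (x=2, y=2), (x=4, y=2)  <- goal reached here
One shortest path (2 moves): (x=3, y=1) -> (x=3, y=0) -> (x=4, y=0)

Answer: Shortest path length: 2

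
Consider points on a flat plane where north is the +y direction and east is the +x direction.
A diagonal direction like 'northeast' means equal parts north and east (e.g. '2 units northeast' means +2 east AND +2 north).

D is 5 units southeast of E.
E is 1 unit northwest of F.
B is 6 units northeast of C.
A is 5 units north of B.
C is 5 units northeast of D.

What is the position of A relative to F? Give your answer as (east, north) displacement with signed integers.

Answer: A is at (east=15, north=12) relative to F.

Derivation:
Place F at the origin (east=0, north=0).
  E is 1 unit northwest of F: delta (east=-1, north=+1); E at (east=-1, north=1).
  D is 5 units southeast of E: delta (east=+5, north=-5); D at (east=4, north=-4).
  C is 5 units northeast of D: delta (east=+5, north=+5); C at (east=9, north=1).
  B is 6 units northeast of C: delta (east=+6, north=+6); B at (east=15, north=7).
  A is 5 units north of B: delta (east=+0, north=+5); A at (east=15, north=12).
Therefore A relative to F: (east=15, north=12).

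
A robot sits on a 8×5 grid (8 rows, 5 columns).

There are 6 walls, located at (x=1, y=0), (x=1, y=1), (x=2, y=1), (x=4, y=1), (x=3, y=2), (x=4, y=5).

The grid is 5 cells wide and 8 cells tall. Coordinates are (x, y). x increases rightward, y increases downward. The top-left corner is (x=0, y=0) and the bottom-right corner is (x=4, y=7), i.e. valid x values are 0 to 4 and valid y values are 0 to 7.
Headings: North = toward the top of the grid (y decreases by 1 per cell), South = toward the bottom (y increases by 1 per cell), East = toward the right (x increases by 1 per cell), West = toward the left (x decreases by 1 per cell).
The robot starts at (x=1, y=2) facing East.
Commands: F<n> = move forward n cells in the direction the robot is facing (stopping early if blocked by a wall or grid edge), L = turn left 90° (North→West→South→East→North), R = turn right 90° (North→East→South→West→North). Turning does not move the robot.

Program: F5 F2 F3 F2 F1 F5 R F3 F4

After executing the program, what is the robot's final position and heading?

Answer: Final position: (x=2, y=7), facing South

Derivation:
Start: (x=1, y=2), facing East
  F5: move forward 1/5 (blocked), now at (x=2, y=2)
  F2: move forward 0/2 (blocked), now at (x=2, y=2)
  F3: move forward 0/3 (blocked), now at (x=2, y=2)
  F2: move forward 0/2 (blocked), now at (x=2, y=2)
  F1: move forward 0/1 (blocked), now at (x=2, y=2)
  F5: move forward 0/5 (blocked), now at (x=2, y=2)
  R: turn right, now facing South
  F3: move forward 3, now at (x=2, y=5)
  F4: move forward 2/4 (blocked), now at (x=2, y=7)
Final: (x=2, y=7), facing South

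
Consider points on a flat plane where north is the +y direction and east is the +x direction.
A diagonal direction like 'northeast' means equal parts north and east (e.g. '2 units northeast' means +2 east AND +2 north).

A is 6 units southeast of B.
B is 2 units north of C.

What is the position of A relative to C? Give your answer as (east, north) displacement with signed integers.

Place C at the origin (east=0, north=0).
  B is 2 units north of C: delta (east=+0, north=+2); B at (east=0, north=2).
  A is 6 units southeast of B: delta (east=+6, north=-6); A at (east=6, north=-4).
Therefore A relative to C: (east=6, north=-4).

Answer: A is at (east=6, north=-4) relative to C.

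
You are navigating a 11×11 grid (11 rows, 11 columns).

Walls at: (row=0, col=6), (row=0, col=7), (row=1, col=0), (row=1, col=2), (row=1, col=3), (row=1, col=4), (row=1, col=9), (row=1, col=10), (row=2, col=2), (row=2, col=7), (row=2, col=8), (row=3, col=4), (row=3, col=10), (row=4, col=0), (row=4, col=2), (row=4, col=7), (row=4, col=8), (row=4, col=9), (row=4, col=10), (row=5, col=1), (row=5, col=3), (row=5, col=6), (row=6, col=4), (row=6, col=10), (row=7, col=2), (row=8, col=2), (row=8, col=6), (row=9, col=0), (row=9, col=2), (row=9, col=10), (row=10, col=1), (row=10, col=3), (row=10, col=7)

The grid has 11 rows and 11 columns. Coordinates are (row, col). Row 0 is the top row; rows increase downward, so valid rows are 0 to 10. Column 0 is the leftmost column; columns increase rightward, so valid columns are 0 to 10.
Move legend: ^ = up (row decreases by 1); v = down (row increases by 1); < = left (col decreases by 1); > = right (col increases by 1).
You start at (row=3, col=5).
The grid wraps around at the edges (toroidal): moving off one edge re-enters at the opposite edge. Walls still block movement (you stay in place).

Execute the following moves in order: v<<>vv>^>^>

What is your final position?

Answer: Final position: (row=3, col=7)

Derivation:
Start: (row=3, col=5)
  v (down): (row=3, col=5) -> (row=4, col=5)
  < (left): (row=4, col=5) -> (row=4, col=4)
  < (left): (row=4, col=4) -> (row=4, col=3)
  > (right): (row=4, col=3) -> (row=4, col=4)
  v (down): (row=4, col=4) -> (row=5, col=4)
  v (down): blocked, stay at (row=5, col=4)
  > (right): (row=5, col=4) -> (row=5, col=5)
  ^ (up): (row=5, col=5) -> (row=4, col=5)
  > (right): (row=4, col=5) -> (row=4, col=6)
  ^ (up): (row=4, col=6) -> (row=3, col=6)
  > (right): (row=3, col=6) -> (row=3, col=7)
Final: (row=3, col=7)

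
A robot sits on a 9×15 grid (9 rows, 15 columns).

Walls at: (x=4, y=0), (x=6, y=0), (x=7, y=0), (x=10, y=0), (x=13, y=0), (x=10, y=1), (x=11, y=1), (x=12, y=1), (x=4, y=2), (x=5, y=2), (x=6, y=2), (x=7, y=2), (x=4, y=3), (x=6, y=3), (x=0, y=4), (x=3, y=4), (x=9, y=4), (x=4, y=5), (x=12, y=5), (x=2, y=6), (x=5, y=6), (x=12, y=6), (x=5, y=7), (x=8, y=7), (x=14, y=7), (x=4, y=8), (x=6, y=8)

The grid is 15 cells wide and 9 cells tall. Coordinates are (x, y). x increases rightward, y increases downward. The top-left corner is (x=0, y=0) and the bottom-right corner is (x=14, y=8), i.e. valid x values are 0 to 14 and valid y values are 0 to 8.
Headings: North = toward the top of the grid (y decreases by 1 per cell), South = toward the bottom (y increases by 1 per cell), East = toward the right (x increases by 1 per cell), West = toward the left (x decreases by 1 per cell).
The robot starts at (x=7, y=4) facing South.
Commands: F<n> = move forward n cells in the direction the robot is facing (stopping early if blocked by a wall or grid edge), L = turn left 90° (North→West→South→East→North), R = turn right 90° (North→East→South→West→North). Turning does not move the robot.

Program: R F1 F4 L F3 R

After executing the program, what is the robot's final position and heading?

Start: (x=7, y=4), facing South
  R: turn right, now facing West
  F1: move forward 1, now at (x=6, y=4)
  F4: move forward 2/4 (blocked), now at (x=4, y=4)
  L: turn left, now facing South
  F3: move forward 0/3 (blocked), now at (x=4, y=4)
  R: turn right, now facing West
Final: (x=4, y=4), facing West

Answer: Final position: (x=4, y=4), facing West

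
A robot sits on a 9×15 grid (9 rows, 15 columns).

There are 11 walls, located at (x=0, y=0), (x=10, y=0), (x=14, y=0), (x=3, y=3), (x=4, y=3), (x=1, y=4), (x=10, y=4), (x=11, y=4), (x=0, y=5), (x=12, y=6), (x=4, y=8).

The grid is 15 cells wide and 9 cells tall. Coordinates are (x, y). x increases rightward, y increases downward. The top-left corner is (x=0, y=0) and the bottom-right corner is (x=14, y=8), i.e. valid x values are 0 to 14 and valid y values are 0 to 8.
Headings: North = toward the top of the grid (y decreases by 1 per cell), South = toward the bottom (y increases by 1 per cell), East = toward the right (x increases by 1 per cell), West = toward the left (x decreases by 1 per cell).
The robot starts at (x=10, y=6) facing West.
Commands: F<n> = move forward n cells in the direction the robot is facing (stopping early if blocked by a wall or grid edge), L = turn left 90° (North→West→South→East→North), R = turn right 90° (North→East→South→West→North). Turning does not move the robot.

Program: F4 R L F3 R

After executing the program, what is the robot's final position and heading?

Start: (x=10, y=6), facing West
  F4: move forward 4, now at (x=6, y=6)
  R: turn right, now facing North
  L: turn left, now facing West
  F3: move forward 3, now at (x=3, y=6)
  R: turn right, now facing North
Final: (x=3, y=6), facing North

Answer: Final position: (x=3, y=6), facing North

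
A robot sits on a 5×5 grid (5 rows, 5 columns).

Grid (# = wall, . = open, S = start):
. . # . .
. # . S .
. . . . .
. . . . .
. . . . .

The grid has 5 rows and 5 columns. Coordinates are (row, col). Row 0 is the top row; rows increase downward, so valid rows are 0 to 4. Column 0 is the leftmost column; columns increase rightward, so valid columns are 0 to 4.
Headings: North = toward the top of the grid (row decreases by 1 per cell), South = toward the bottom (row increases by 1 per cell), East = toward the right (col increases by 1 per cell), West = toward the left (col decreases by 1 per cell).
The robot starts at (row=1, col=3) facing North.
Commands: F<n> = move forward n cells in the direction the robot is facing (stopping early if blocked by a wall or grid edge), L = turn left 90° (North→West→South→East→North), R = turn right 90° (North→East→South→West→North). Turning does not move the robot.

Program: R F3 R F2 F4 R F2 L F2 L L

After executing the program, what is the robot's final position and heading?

Answer: Final position: (row=4, col=2), facing North

Derivation:
Start: (row=1, col=3), facing North
  R: turn right, now facing East
  F3: move forward 1/3 (blocked), now at (row=1, col=4)
  R: turn right, now facing South
  F2: move forward 2, now at (row=3, col=4)
  F4: move forward 1/4 (blocked), now at (row=4, col=4)
  R: turn right, now facing West
  F2: move forward 2, now at (row=4, col=2)
  L: turn left, now facing South
  F2: move forward 0/2 (blocked), now at (row=4, col=2)
  L: turn left, now facing East
  L: turn left, now facing North
Final: (row=4, col=2), facing North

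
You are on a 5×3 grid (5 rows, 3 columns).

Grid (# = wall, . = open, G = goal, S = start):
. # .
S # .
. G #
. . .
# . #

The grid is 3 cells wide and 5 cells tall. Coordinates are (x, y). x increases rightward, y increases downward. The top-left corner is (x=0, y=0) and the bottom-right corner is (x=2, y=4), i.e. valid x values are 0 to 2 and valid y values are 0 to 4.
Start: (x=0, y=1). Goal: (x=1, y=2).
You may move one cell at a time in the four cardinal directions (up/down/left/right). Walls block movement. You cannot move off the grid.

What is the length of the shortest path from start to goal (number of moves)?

Answer: Shortest path length: 2

Derivation:
BFS from (x=0, y=1) until reaching (x=1, y=2):
  Distance 0: (x=0, y=1)
  Distance 1: (x=0, y=0), (x=0, y=2)
  Distance 2: (x=1, y=2), (x=0, y=3)  <- goal reached here
One shortest path (2 moves): (x=0, y=1) -> (x=0, y=2) -> (x=1, y=2)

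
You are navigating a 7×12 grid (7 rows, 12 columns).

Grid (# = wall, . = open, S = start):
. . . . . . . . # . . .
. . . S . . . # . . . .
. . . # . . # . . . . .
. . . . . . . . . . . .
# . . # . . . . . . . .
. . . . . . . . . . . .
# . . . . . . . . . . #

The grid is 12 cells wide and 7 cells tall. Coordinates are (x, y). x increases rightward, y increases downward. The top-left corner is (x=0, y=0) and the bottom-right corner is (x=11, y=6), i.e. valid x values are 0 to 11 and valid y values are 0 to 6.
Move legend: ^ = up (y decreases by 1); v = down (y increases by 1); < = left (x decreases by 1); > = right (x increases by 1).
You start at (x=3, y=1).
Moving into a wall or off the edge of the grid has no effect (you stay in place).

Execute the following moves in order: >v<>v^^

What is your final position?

Start: (x=3, y=1)
  > (right): (x=3, y=1) -> (x=4, y=1)
  v (down): (x=4, y=1) -> (x=4, y=2)
  < (left): blocked, stay at (x=4, y=2)
  > (right): (x=4, y=2) -> (x=5, y=2)
  v (down): (x=5, y=2) -> (x=5, y=3)
  ^ (up): (x=5, y=3) -> (x=5, y=2)
  ^ (up): (x=5, y=2) -> (x=5, y=1)
Final: (x=5, y=1)

Answer: Final position: (x=5, y=1)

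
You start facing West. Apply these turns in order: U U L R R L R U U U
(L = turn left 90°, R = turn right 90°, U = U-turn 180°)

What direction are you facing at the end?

Start: West
  U (U-turn (180°)) -> East
  U (U-turn (180°)) -> West
  L (left (90° counter-clockwise)) -> South
  R (right (90° clockwise)) -> West
  R (right (90° clockwise)) -> North
  L (left (90° counter-clockwise)) -> West
  R (right (90° clockwise)) -> North
  U (U-turn (180°)) -> South
  U (U-turn (180°)) -> North
  U (U-turn (180°)) -> South
Final: South

Answer: Final heading: South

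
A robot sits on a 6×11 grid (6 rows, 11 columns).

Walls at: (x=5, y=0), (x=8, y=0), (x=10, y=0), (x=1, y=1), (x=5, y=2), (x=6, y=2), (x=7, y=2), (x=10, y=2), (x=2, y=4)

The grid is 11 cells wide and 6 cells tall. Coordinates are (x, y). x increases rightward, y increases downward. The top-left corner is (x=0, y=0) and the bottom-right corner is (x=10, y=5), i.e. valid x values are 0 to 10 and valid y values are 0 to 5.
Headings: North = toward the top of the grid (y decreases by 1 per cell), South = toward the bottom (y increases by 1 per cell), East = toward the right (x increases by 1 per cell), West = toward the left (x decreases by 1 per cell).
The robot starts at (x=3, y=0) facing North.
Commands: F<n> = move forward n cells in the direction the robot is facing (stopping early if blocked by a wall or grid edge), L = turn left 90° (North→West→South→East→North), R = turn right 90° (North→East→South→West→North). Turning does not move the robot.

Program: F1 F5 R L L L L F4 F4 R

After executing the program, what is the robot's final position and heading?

Start: (x=3, y=0), facing North
  F1: move forward 0/1 (blocked), now at (x=3, y=0)
  F5: move forward 0/5 (blocked), now at (x=3, y=0)
  R: turn right, now facing East
  L: turn left, now facing North
  L: turn left, now facing West
  L: turn left, now facing South
  L: turn left, now facing East
  F4: move forward 1/4 (blocked), now at (x=4, y=0)
  F4: move forward 0/4 (blocked), now at (x=4, y=0)
  R: turn right, now facing South
Final: (x=4, y=0), facing South

Answer: Final position: (x=4, y=0), facing South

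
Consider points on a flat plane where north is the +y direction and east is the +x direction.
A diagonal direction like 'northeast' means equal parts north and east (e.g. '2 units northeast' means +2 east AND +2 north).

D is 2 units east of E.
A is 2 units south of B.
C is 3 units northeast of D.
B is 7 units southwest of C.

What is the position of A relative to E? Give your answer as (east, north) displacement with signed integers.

Answer: A is at (east=-2, north=-6) relative to E.

Derivation:
Place E at the origin (east=0, north=0).
  D is 2 units east of E: delta (east=+2, north=+0); D at (east=2, north=0).
  C is 3 units northeast of D: delta (east=+3, north=+3); C at (east=5, north=3).
  B is 7 units southwest of C: delta (east=-7, north=-7); B at (east=-2, north=-4).
  A is 2 units south of B: delta (east=+0, north=-2); A at (east=-2, north=-6).
Therefore A relative to E: (east=-2, north=-6).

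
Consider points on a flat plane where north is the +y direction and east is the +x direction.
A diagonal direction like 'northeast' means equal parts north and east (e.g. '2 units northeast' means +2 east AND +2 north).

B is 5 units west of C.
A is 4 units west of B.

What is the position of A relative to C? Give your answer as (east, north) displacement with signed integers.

Place C at the origin (east=0, north=0).
  B is 5 units west of C: delta (east=-5, north=+0); B at (east=-5, north=0).
  A is 4 units west of B: delta (east=-4, north=+0); A at (east=-9, north=0).
Therefore A relative to C: (east=-9, north=0).

Answer: A is at (east=-9, north=0) relative to C.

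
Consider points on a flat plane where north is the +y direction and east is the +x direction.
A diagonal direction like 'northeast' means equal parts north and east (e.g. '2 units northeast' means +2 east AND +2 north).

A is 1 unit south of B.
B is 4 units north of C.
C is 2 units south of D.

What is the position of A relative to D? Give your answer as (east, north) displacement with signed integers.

Place D at the origin (east=0, north=0).
  C is 2 units south of D: delta (east=+0, north=-2); C at (east=0, north=-2).
  B is 4 units north of C: delta (east=+0, north=+4); B at (east=0, north=2).
  A is 1 unit south of B: delta (east=+0, north=-1); A at (east=0, north=1).
Therefore A relative to D: (east=0, north=1).

Answer: A is at (east=0, north=1) relative to D.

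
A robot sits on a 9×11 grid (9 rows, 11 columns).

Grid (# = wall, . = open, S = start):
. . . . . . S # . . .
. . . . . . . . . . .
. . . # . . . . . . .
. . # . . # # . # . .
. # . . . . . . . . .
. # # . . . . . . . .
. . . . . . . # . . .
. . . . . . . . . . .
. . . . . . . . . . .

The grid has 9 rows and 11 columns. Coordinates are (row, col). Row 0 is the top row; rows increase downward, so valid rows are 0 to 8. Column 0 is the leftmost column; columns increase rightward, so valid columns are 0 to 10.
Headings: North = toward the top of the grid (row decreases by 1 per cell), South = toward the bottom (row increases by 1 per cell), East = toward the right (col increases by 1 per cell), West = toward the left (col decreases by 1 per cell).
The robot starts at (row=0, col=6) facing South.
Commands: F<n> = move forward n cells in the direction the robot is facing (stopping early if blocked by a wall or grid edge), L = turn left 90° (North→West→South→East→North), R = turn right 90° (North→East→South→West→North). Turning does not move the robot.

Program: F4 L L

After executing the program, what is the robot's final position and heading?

Start: (row=0, col=6), facing South
  F4: move forward 2/4 (blocked), now at (row=2, col=6)
  L: turn left, now facing East
  L: turn left, now facing North
Final: (row=2, col=6), facing North

Answer: Final position: (row=2, col=6), facing North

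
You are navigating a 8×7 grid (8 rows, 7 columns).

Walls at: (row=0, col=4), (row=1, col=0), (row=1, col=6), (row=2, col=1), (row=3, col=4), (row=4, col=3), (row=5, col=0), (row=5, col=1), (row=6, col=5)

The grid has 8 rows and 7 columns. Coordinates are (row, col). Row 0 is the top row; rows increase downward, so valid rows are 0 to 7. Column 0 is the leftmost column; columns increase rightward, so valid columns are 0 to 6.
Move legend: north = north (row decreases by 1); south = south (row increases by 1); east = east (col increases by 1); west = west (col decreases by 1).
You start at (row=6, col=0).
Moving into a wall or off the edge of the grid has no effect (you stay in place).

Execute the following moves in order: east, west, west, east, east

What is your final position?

Answer: Final position: (row=6, col=2)

Derivation:
Start: (row=6, col=0)
  east (east): (row=6, col=0) -> (row=6, col=1)
  west (west): (row=6, col=1) -> (row=6, col=0)
  west (west): blocked, stay at (row=6, col=0)
  east (east): (row=6, col=0) -> (row=6, col=1)
  east (east): (row=6, col=1) -> (row=6, col=2)
Final: (row=6, col=2)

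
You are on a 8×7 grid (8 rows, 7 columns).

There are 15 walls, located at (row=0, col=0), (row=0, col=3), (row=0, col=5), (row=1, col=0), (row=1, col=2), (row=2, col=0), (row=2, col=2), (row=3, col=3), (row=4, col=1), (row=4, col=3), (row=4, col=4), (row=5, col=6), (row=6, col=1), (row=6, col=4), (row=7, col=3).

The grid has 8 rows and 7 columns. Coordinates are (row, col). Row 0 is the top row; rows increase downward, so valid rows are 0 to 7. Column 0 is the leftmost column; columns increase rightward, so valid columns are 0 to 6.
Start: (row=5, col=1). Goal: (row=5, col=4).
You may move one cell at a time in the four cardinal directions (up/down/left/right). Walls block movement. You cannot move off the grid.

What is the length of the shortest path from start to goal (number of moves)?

BFS from (row=5, col=1) until reaching (row=5, col=4):
  Distance 0: (row=5, col=1)
  Distance 1: (row=5, col=0), (row=5, col=2)
  Distance 2: (row=4, col=0), (row=4, col=2), (row=5, col=3), (row=6, col=0), (row=6, col=2)
  Distance 3: (row=3, col=0), (row=3, col=2), (row=5, col=4), (row=6, col=3), (row=7, col=0), (row=7, col=2)  <- goal reached here
One shortest path (3 moves): (row=5, col=1) -> (row=5, col=2) -> (row=5, col=3) -> (row=5, col=4)

Answer: Shortest path length: 3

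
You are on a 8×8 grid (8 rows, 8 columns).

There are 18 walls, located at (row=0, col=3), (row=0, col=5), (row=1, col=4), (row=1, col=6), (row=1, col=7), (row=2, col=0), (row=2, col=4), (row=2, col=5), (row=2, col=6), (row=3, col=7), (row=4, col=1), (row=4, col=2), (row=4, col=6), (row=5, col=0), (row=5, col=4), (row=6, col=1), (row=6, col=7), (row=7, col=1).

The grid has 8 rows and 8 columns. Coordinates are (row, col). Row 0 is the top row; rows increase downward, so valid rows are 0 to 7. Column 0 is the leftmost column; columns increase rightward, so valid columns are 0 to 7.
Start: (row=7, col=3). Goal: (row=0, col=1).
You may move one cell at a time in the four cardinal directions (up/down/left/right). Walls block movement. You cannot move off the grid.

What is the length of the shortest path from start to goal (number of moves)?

BFS from (row=7, col=3) until reaching (row=0, col=1):
  Distance 0: (row=7, col=3)
  Distance 1: (row=6, col=3), (row=7, col=2), (row=7, col=4)
  Distance 2: (row=5, col=3), (row=6, col=2), (row=6, col=4), (row=7, col=5)
  Distance 3: (row=4, col=3), (row=5, col=2), (row=6, col=5), (row=7, col=6)
  Distance 4: (row=3, col=3), (row=4, col=4), (row=5, col=1), (row=5, col=5), (row=6, col=6), (row=7, col=7)
  Distance 5: (row=2, col=3), (row=3, col=2), (row=3, col=4), (row=4, col=5), (row=5, col=6)
  Distance 6: (row=1, col=3), (row=2, col=2), (row=3, col=1), (row=3, col=5), (row=5, col=7)
  Distance 7: (row=1, col=2), (row=2, col=1), (row=3, col=0), (row=3, col=6), (row=4, col=7)
  Distance 8: (row=0, col=2), (row=1, col=1), (row=4, col=0)
  Distance 9: (row=0, col=1), (row=1, col=0)  <- goal reached here
One shortest path (9 moves): (row=7, col=3) -> (row=6, col=3) -> (row=5, col=3) -> (row=4, col=3) -> (row=3, col=3) -> (row=3, col=2) -> (row=3, col=1) -> (row=2, col=1) -> (row=1, col=1) -> (row=0, col=1)

Answer: Shortest path length: 9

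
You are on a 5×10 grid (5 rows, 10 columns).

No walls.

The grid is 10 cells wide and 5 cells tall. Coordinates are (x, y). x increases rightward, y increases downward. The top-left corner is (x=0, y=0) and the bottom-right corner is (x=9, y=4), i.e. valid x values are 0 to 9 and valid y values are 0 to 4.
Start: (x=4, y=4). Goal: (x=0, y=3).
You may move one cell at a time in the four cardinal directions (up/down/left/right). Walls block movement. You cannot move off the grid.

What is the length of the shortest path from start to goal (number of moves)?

Answer: Shortest path length: 5

Derivation:
BFS from (x=4, y=4) until reaching (x=0, y=3):
  Distance 0: (x=4, y=4)
  Distance 1: (x=4, y=3), (x=3, y=4), (x=5, y=4)
  Distance 2: (x=4, y=2), (x=3, y=3), (x=5, y=3), (x=2, y=4), (x=6, y=4)
  Distance 3: (x=4, y=1), (x=3, y=2), (x=5, y=2), (x=2, y=3), (x=6, y=3), (x=1, y=4), (x=7, y=4)
  Distance 4: (x=4, y=0), (x=3, y=1), (x=5, y=1), (x=2, y=2), (x=6, y=2), (x=1, y=3), (x=7, y=3), (x=0, y=4), (x=8, y=4)
  Distance 5: (x=3, y=0), (x=5, y=0), (x=2, y=1), (x=6, y=1), (x=1, y=2), (x=7, y=2), (x=0, y=3), (x=8, y=3), (x=9, y=4)  <- goal reached here
One shortest path (5 moves): (x=4, y=4) -> (x=3, y=4) -> (x=2, y=4) -> (x=1, y=4) -> (x=0, y=4) -> (x=0, y=3)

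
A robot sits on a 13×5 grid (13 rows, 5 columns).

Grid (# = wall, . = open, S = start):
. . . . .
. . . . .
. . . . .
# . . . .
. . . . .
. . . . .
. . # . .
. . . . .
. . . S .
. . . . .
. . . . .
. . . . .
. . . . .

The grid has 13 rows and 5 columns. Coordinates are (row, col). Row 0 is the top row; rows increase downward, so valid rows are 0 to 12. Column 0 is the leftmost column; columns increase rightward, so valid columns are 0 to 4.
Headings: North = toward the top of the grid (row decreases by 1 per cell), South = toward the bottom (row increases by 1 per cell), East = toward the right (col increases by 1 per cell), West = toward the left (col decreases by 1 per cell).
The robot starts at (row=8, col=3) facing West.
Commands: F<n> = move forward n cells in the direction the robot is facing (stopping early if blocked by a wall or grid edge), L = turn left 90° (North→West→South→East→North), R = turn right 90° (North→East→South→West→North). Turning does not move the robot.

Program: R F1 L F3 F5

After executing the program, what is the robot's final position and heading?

Answer: Final position: (row=7, col=0), facing West

Derivation:
Start: (row=8, col=3), facing West
  R: turn right, now facing North
  F1: move forward 1, now at (row=7, col=3)
  L: turn left, now facing West
  F3: move forward 3, now at (row=7, col=0)
  F5: move forward 0/5 (blocked), now at (row=7, col=0)
Final: (row=7, col=0), facing West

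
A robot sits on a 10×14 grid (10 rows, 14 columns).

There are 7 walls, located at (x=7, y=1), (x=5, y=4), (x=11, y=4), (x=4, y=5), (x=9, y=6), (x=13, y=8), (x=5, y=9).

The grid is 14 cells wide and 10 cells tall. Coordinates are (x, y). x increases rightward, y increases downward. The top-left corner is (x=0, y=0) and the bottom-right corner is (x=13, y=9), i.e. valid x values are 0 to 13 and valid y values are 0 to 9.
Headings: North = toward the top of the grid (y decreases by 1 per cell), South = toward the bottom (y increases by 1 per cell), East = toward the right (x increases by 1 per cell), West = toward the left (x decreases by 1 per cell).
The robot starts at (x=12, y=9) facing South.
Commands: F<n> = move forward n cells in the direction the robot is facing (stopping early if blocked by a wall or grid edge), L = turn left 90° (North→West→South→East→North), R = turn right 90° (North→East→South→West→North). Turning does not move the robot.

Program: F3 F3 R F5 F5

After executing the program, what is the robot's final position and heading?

Answer: Final position: (x=6, y=9), facing West

Derivation:
Start: (x=12, y=9), facing South
  F3: move forward 0/3 (blocked), now at (x=12, y=9)
  F3: move forward 0/3 (blocked), now at (x=12, y=9)
  R: turn right, now facing West
  F5: move forward 5, now at (x=7, y=9)
  F5: move forward 1/5 (blocked), now at (x=6, y=9)
Final: (x=6, y=9), facing West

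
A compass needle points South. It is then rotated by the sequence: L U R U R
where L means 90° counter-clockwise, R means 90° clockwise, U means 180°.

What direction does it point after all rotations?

Start: South
  L (left (90° counter-clockwise)) -> East
  U (U-turn (180°)) -> West
  R (right (90° clockwise)) -> North
  U (U-turn (180°)) -> South
  R (right (90° clockwise)) -> West
Final: West

Answer: Final heading: West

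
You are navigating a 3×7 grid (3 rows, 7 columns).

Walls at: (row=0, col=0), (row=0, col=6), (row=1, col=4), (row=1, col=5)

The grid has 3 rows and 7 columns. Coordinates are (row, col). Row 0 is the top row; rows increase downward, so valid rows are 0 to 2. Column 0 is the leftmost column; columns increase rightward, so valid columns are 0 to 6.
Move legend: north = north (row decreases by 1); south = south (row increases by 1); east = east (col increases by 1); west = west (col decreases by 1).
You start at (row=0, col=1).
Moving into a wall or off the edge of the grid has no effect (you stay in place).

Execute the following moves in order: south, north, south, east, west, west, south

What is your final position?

Answer: Final position: (row=2, col=0)

Derivation:
Start: (row=0, col=1)
  south (south): (row=0, col=1) -> (row=1, col=1)
  north (north): (row=1, col=1) -> (row=0, col=1)
  south (south): (row=0, col=1) -> (row=1, col=1)
  east (east): (row=1, col=1) -> (row=1, col=2)
  west (west): (row=1, col=2) -> (row=1, col=1)
  west (west): (row=1, col=1) -> (row=1, col=0)
  south (south): (row=1, col=0) -> (row=2, col=0)
Final: (row=2, col=0)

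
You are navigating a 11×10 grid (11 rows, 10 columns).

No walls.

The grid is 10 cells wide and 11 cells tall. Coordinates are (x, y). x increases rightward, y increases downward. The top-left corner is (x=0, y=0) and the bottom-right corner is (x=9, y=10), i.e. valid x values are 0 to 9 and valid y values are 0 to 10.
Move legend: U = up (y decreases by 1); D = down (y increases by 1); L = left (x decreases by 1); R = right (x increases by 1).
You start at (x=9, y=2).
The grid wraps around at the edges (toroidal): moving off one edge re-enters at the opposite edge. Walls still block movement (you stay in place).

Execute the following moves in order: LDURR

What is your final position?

Answer: Final position: (x=0, y=2)

Derivation:
Start: (x=9, y=2)
  L (left): (x=9, y=2) -> (x=8, y=2)
  D (down): (x=8, y=2) -> (x=8, y=3)
  U (up): (x=8, y=3) -> (x=8, y=2)
  R (right): (x=8, y=2) -> (x=9, y=2)
  R (right): (x=9, y=2) -> (x=0, y=2)
Final: (x=0, y=2)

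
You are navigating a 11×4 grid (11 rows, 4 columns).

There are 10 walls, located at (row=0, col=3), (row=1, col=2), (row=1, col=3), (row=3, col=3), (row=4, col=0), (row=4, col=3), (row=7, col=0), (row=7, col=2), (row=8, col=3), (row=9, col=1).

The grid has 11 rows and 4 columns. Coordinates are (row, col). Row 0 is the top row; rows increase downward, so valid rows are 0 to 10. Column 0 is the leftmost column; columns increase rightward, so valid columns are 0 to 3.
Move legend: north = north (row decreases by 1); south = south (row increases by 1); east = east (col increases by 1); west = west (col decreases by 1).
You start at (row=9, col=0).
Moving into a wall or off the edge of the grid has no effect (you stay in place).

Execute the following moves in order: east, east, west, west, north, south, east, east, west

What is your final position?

Start: (row=9, col=0)
  east (east): blocked, stay at (row=9, col=0)
  east (east): blocked, stay at (row=9, col=0)
  west (west): blocked, stay at (row=9, col=0)
  west (west): blocked, stay at (row=9, col=0)
  north (north): (row=9, col=0) -> (row=8, col=0)
  south (south): (row=8, col=0) -> (row=9, col=0)
  east (east): blocked, stay at (row=9, col=0)
  east (east): blocked, stay at (row=9, col=0)
  west (west): blocked, stay at (row=9, col=0)
Final: (row=9, col=0)

Answer: Final position: (row=9, col=0)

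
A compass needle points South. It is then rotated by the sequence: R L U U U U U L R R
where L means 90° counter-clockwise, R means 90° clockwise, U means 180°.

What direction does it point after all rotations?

Answer: Final heading: East

Derivation:
Start: South
  R (right (90° clockwise)) -> West
  L (left (90° counter-clockwise)) -> South
  U (U-turn (180°)) -> North
  U (U-turn (180°)) -> South
  U (U-turn (180°)) -> North
  U (U-turn (180°)) -> South
  U (U-turn (180°)) -> North
  L (left (90° counter-clockwise)) -> West
  R (right (90° clockwise)) -> North
  R (right (90° clockwise)) -> East
Final: East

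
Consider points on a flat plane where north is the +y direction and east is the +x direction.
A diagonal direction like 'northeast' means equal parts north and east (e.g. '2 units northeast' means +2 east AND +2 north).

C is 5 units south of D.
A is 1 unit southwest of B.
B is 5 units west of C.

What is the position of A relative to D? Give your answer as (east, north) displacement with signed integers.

Place D at the origin (east=0, north=0).
  C is 5 units south of D: delta (east=+0, north=-5); C at (east=0, north=-5).
  B is 5 units west of C: delta (east=-5, north=+0); B at (east=-5, north=-5).
  A is 1 unit southwest of B: delta (east=-1, north=-1); A at (east=-6, north=-6).
Therefore A relative to D: (east=-6, north=-6).

Answer: A is at (east=-6, north=-6) relative to D.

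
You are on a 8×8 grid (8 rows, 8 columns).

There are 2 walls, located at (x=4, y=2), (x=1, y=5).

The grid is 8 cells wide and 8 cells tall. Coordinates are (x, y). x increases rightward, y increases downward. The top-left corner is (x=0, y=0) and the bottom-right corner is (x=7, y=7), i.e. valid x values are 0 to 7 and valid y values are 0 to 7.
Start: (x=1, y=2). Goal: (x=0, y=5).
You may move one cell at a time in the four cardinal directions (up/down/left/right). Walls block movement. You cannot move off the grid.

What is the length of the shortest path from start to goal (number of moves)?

BFS from (x=1, y=2) until reaching (x=0, y=5):
  Distance 0: (x=1, y=2)
  Distance 1: (x=1, y=1), (x=0, y=2), (x=2, y=2), (x=1, y=3)
  Distance 2: (x=1, y=0), (x=0, y=1), (x=2, y=1), (x=3, y=2), (x=0, y=3), (x=2, y=3), (x=1, y=4)
  Distance 3: (x=0, y=0), (x=2, y=0), (x=3, y=1), (x=3, y=3), (x=0, y=4), (x=2, y=4)
  Distance 4: (x=3, y=0), (x=4, y=1), (x=4, y=3), (x=3, y=4), (x=0, y=5), (x=2, y=5)  <- goal reached here
One shortest path (4 moves): (x=1, y=2) -> (x=0, y=2) -> (x=0, y=3) -> (x=0, y=4) -> (x=0, y=5)

Answer: Shortest path length: 4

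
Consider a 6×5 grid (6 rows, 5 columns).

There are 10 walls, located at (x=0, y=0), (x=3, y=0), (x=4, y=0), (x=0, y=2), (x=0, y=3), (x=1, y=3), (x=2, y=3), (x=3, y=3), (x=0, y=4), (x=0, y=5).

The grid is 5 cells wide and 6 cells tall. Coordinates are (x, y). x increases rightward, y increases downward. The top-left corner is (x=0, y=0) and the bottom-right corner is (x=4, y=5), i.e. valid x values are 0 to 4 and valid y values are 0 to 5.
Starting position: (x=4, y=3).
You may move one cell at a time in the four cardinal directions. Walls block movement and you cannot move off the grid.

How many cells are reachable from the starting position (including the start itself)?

BFS flood-fill from (x=4, y=3):
  Distance 0: (x=4, y=3)
  Distance 1: (x=4, y=2), (x=4, y=4)
  Distance 2: (x=4, y=1), (x=3, y=2), (x=3, y=4), (x=4, y=5)
  Distance 3: (x=3, y=1), (x=2, y=2), (x=2, y=4), (x=3, y=5)
  Distance 4: (x=2, y=1), (x=1, y=2), (x=1, y=4), (x=2, y=5)
  Distance 5: (x=2, y=0), (x=1, y=1), (x=1, y=5)
  Distance 6: (x=1, y=0), (x=0, y=1)
Total reachable: 20 (grid has 20 open cells total)

Answer: Reachable cells: 20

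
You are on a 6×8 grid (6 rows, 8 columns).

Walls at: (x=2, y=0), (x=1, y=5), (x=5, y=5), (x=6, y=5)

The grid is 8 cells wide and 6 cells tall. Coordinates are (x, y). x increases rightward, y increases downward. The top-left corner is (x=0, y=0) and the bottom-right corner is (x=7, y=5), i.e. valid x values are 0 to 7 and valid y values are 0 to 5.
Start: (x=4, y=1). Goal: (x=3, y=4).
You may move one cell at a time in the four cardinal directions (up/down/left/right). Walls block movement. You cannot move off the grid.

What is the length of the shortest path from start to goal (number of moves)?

BFS from (x=4, y=1) until reaching (x=3, y=4):
  Distance 0: (x=4, y=1)
  Distance 1: (x=4, y=0), (x=3, y=1), (x=5, y=1), (x=4, y=2)
  Distance 2: (x=3, y=0), (x=5, y=0), (x=2, y=1), (x=6, y=1), (x=3, y=2), (x=5, y=2), (x=4, y=3)
  Distance 3: (x=6, y=0), (x=1, y=1), (x=7, y=1), (x=2, y=2), (x=6, y=2), (x=3, y=3), (x=5, y=3), (x=4, y=4)
  Distance 4: (x=1, y=0), (x=7, y=0), (x=0, y=1), (x=1, y=2), (x=7, y=2), (x=2, y=3), (x=6, y=3), (x=3, y=4), (x=5, y=4), (x=4, y=5)  <- goal reached here
One shortest path (4 moves): (x=4, y=1) -> (x=3, y=1) -> (x=3, y=2) -> (x=3, y=3) -> (x=3, y=4)

Answer: Shortest path length: 4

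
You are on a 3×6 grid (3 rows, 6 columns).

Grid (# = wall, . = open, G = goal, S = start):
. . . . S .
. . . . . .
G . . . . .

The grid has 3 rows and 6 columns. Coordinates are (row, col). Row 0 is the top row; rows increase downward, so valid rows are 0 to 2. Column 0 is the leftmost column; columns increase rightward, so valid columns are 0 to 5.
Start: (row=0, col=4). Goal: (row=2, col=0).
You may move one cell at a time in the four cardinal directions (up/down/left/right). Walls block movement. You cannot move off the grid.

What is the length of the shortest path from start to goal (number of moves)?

BFS from (row=0, col=4) until reaching (row=2, col=0):
  Distance 0: (row=0, col=4)
  Distance 1: (row=0, col=3), (row=0, col=5), (row=1, col=4)
  Distance 2: (row=0, col=2), (row=1, col=3), (row=1, col=5), (row=2, col=4)
  Distance 3: (row=0, col=1), (row=1, col=2), (row=2, col=3), (row=2, col=5)
  Distance 4: (row=0, col=0), (row=1, col=1), (row=2, col=2)
  Distance 5: (row=1, col=0), (row=2, col=1)
  Distance 6: (row=2, col=0)  <- goal reached here
One shortest path (6 moves): (row=0, col=4) -> (row=0, col=3) -> (row=0, col=2) -> (row=0, col=1) -> (row=0, col=0) -> (row=1, col=0) -> (row=2, col=0)

Answer: Shortest path length: 6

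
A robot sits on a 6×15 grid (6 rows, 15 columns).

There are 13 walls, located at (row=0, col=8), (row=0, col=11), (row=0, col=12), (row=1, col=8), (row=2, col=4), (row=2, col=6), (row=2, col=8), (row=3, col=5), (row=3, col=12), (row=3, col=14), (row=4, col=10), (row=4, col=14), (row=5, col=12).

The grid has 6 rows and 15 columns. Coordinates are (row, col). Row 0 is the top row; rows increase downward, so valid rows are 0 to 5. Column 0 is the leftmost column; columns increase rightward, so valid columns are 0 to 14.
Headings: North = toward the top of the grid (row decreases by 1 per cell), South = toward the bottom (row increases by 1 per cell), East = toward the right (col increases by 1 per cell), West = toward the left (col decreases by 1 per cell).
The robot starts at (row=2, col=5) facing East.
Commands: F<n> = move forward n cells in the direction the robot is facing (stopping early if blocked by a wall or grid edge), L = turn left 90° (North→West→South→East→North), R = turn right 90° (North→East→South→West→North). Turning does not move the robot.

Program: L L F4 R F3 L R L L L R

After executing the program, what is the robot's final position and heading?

Answer: Final position: (row=0, col=5), facing South

Derivation:
Start: (row=2, col=5), facing East
  L: turn left, now facing North
  L: turn left, now facing West
  F4: move forward 0/4 (blocked), now at (row=2, col=5)
  R: turn right, now facing North
  F3: move forward 2/3 (blocked), now at (row=0, col=5)
  L: turn left, now facing West
  R: turn right, now facing North
  L: turn left, now facing West
  L: turn left, now facing South
  L: turn left, now facing East
  R: turn right, now facing South
Final: (row=0, col=5), facing South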